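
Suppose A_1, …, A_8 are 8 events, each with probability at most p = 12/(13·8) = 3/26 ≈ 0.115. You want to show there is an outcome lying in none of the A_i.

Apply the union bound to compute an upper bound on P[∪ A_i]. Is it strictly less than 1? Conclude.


Union bound: P[∪_{i=1}^{8} A_i] ≤ Σ_i P[A_i] ≤ 8·p = 8·(3/26) = 12/13.
Numerically: 12/13 ≈ 0.923.
Is 12/13 < 1? YES.
Since P[∪ A_i] ≤ 12/13 < 1, the complement has P[∩ A_i^c] ≥ 1 − 12/13 = 1/13 > 0, so some outcome avoids every A_i.

8·p = 12/13 ≈ 0.923; existence CERTIFIED by the union bound.


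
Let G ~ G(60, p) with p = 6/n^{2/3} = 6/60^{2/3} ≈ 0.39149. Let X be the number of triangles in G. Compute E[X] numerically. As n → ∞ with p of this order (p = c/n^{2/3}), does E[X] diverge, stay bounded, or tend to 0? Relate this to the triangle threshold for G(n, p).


Number of potential triangles: C(60, 3) = 34220.
Each occurs with probability p³ ≈ (0.39149)³ ≈ 6.0000000e-02.
By linearity: E[X] = C(60, 3)·p³ ≈ 34220 · 6.0000000e-02 ≈ 2053.20000.
Since α = 2/3 < 1, p = c/n^{2/3} ≫ 1/n is above the triangle threshold p ~ 1/n. Asymptotically E[X] ~ (c³/6)·n^{3(1−α)} = (6³/6)·n^{1} → ∞; triangles are abundant w.h.p.

E[X] ≈ 2053.20000; in regime p = Θ(1/n^{2/3}) E[X] diverges (above the triangle threshold p ~ 1/n).


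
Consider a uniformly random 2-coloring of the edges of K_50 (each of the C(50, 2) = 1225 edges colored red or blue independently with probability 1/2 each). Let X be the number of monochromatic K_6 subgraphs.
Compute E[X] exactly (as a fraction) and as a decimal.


Let X = Σ_S X_S over the C(50, 6) = 15890700 subsets S of size 6, where X_S = 1 if the K_6 on S is monochromatic.
For a fixed S, the K_6 on S has C(6, 2) = 15 edges. P[all 15 edges red] = (1/2)^15, and likewise for blue, so P[monochromatic] = 2·(1/2)^15 = 2^{1 − 15} = 1/16384.
Summing: E[X] = C(50, 6) · 2^{1 − 15} = 15890700 · 1/16384 = 3972675/4096.
Numerically: E[X] ≈ 969.89136.

E[X] = C(50,6)·2^(1−C(6,2)) = 3972675/4096 ≈ 969.89136.


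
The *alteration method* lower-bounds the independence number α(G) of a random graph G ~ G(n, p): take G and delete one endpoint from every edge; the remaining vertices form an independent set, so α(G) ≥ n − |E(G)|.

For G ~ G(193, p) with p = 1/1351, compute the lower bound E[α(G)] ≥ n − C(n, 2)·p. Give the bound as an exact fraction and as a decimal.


E[|E(G)|] = C(193, 2)·p = 18528 · (1/1351) = 96/7.
E[α(G)] ≥ n − E[|E(G)|] = 193 − 96/7 = 1255/7.
Numerically: ≈ 179.28571.
(This is only a lower bound; the true E[α(G)] may be larger.)

E[α(G)] ≥ 1255/7 ≈ 179.28571.


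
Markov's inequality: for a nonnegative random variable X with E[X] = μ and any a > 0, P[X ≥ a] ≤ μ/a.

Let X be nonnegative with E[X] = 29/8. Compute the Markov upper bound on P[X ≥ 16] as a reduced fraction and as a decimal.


μ = E[X] = 29/8, a = 16.
Markov: P[X ≥ 16] ≤ μ/a = (29/8)/16 = 29/128.
Numerically: ≈ 0.227.
(Since a = 16 > μ = 3.625, the bound 29/128 is < 1 and informative.)

P[X ≥ 16] ≤ 29/128 ≈ 0.227.


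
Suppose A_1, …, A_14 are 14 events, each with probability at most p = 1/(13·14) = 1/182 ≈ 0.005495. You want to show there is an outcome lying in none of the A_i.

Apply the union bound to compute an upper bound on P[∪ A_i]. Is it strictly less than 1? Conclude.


Union bound: P[∪_{i=1}^{14} A_i] ≤ Σ_i P[A_i] ≤ 14·p = 14·(1/182) = 1/13.
Numerically: 1/13 ≈ 0.076923.
Is 1/13 < 1? YES.
Since P[∪ A_i] ≤ 1/13 < 1, the complement has P[∩ A_i^c] ≥ 1 − 1/13 = 12/13 > 0, so some outcome avoids every A_i.

14·p = 1/13 ≈ 0.076923; existence CERTIFIED by the union bound.


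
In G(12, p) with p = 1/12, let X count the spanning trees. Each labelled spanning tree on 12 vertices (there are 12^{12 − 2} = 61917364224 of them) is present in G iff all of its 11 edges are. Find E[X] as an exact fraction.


K_12 has 12^{12 − 2} = 61917364224 labelled spanning trees.
For each such spanning tree H, let X_H = 1 if all 11 edges of H are present in G. Then P[X_H = 1] = p^{11} = (1/12)^{11} = 1/743008370688.
Summing the indicators: E[X] = Σ_H E[X_H] = 61917364224 · p^{11} = 61917364224 · 1/743008370688 = 1/12.
Numerically: E[X] ≈ 0.0833333.

E[X] = 61917364224 · (1/12)^{11} = 1/12 ≈ 0.0833333.


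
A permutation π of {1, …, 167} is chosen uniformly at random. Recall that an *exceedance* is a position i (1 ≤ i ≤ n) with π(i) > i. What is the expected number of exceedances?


Write X = Σ_{i=1}^{167} X_i, where X_i = 1_{π(i) > i}.
For each fixed i, π(i) is uniform over {1, …, 167} (marginal of a uniform permutation), so P[π(i) > i] = (n − i)/n. Summing: Σ_{i=1}^{167} (n − i)/n = (0 + 1 + … + 166)/167 = 167(167 − 1)/(2·167) = (167 − 1)/2.
Hence E[X] = Σ_{i=1}^{167} (167 − i)/167 = 83 ≈ 83.000000.

E[X] = 83 = 83.000000.


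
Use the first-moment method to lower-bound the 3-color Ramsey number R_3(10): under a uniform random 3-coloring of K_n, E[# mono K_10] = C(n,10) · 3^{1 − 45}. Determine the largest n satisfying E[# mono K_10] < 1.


We need C(n, 10) · 3^{1 − 45} < 1, i.e. C(n, 10) < 3^{45 − 1} = 984770902183611232881.
Check values of n near the boundary:
  n = 567: C(567, 10) = 873787071273467749398; 873787071273467749398 < 984770902183611232881? YES
  n = 568: C(568, 10) = 889446337783744949208; 889446337783744949208 < 984770902183611232881? YES
  n = 569: C(569, 10) = 905357721286137524328; 905357721286137524328 < 984770902183611232881? YES
  n = 570: C(570, 10) = 921524823451961408691; 921524823451961408691 < 984770902183611232881? YES
  n = 571: C(571, 10) = 937951290893172842001; 937951290893172842001 < 984770902183611232881? YES
  n = 572: C(572, 10) = 954640815642161682606; 954640815642161682606 < 984770902183611232881? YES
  n = 573: C(573, 10) = 971597135635805762226; 971597135635805762226 < 984770902183611232881? YES
  n = 574: C(574, 10) = 988824035203816502691; 988824035203816502691 < 984770902183611232881? NO
  n = 575: C(575, 10) = 1006325345561406175305; 1006325345561406175305 < 984770902183611232881? NO
The largest n with C(n, 10) < 984770902183611232881 is n = 573 (where E[X] = 35985079097622435638/36472996377170786403 ≈ 0.9866225). Hence R_3(10) > 573, i.e. R_3(10) ≥ 574.

Largest n = 573; hence R_3(10) > 573.


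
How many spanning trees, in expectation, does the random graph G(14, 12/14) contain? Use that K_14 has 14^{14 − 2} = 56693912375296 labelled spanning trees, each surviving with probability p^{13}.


K_14 has 14^{14 − 2} = 56693912375296 labelled spanning trees.
For each such spanning tree H, let X_H = 1 if all 13 edges of H are present in G. Then P[X_H = 1] = p^{13} = (6/7)^{13} = 13060694016/96889010407.
Summing the indicators: E[X] = Σ_H E[X_H] = 56693912375296 · p^{13} = 56693912375296 · 13060694016/96889010407 = 53496602689536/7.
Numerically: E[X] ≈ 7.6424e+12.

E[X] = 56693912375296 · (6/7)^{13} = 53496602689536/7 ≈ 7.6424e+12.


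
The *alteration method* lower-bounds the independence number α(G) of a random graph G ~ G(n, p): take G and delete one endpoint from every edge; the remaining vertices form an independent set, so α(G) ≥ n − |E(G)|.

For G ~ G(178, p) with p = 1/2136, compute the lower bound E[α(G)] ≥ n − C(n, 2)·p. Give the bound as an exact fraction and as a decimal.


E[|E(G)|] = C(178, 2)·p = 15753 · (1/2136) = 59/8.
E[α(G)] ≥ n − E[|E(G)|] = 178 − 59/8 = 1365/8.
Numerically: ≈ 170.6250.
(This is only a lower bound; the true E[α(G)] may be larger.)

E[α(G)] ≥ 1365/8 ≈ 170.6250.


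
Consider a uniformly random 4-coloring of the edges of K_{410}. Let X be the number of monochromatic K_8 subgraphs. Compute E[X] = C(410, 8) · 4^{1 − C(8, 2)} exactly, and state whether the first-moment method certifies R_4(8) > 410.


E[X] = C(410, 8) · 4^{1 − 28} = 18488798173326195 · 4^{−27} = 18488798173326195/18014398509481984.
As a reduced fraction: E[X] = 18488798173326195/18014398509481984 ≈ 1.0263345.
Is E[X] < 1? NO.
Since E[X] ≥ 1, the first-moment bound is inconclusive at n = 410; it does NOT by itself certify R_4(8) > 410.

E[X] = 18488798173326195/18014398509481984 ≈ 1.0263345; E[X] ≥ 1; first-moment method inconclusive here.


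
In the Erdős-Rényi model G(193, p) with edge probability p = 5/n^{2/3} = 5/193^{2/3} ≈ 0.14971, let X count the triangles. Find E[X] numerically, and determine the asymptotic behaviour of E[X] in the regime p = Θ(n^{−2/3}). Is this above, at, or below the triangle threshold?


Number of potential triangles: C(193, 3) = 1179616.
Each occurs with probability p³ ≈ (0.14971)³ ≈ 3.3557948e-03.
By linearity: E[X] = C(193, 3)·p³ ≈ 1179616 · 3.3557948e-03 ≈ 3958.54922.
Since α = 2/3 < 1, p = c/n^{2/3} ≫ 1/n is above the triangle threshold p ~ 1/n. Asymptotically E[X] ~ (c³/6)·n^{3(1−α)} = (5³/6)·n^{1} → ∞; triangles are abundant w.h.p.

E[X] ≈ 3958.54922; in regime p = Θ(1/n^{2/3}) E[X] diverges (above the triangle threshold p ~ 1/n).


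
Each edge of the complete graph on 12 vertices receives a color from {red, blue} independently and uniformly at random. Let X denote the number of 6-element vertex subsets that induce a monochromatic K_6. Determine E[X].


Let X = Σ_S X_S over the C(12, 6) = 924 subsets S of size 6, where X_S = 1 if the K_6 on S is monochromatic.
For a fixed S, the K_6 on S has C(6, 2) = 15 edges. P[all 15 edges red] = (1/2)^15, and likewise for blue, so P[monochromatic] = 2·(1/2)^15 = 2^{1 − 15} = 1/16384.
Summing: E[X] = C(12, 6) · 2^{1 − 15} = 924 · 1/16384 = 231/4096.
Numerically: E[X] ≈ 0.056396.

E[X] = C(12,6)·2^(1−C(6,2)) = 231/4096 ≈ 0.056396.


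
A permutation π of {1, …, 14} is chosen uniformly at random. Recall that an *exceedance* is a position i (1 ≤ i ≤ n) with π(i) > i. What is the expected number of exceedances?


Write X = Σ_{i=1}^{14} X_i, where X_i = 1_{π(i) > i}.
For each fixed i, π(i) is uniform over {1, …, 14} (marginal of a uniform permutation), so P[π(i) > i] = (n − i)/n. Summing: Σ_{i=1}^{14} (n − i)/n = (0 + 1 + … + 13)/14 = 14(14 − 1)/(2·14) = (14 − 1)/2.
Hence E[X] = Σ_{i=1}^{14} (14 − i)/14 = 13/2 ≈ 6.500.

E[X] = 13/2 = 6.500.


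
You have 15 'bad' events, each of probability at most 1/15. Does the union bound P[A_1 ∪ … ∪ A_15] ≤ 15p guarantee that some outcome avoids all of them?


Union bound: P[∪_{i=1}^{15} A_i] ≤ Σ_i P[A_i] ≤ 15·p = 15·(1/15) = 1.
Numerically: 1 ≈ 1.000.
Is 1 < 1? NO.
Since the bound 1 is ≥ 1, the union bound is uninformative here; it does NOT by itself certify existence.

15·p = 1 ≈ 1.000; existence NOT certified by the union bound.


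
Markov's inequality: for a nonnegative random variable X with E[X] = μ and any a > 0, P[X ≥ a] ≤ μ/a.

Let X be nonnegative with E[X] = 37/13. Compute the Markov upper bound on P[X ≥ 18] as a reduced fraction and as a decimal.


μ = E[X] = 37/13, a = 18.
Markov: P[X ≥ 18] ≤ μ/a = (37/13)/18 = 37/234.
Numerically: ≈ 0.15812.
(Since a = 18 > μ = 2.84615, the bound 37/234 is < 1 and informative.)

P[X ≥ 18] ≤ 37/234 ≈ 0.15812.


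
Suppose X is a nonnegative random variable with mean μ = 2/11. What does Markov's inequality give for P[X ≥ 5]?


μ = E[X] = 2/11, a = 5.
Markov: P[X ≥ 5] ≤ μ/a = (2/11)/5 = 2/55.
Numerically: ≈ 0.036.
(Since a = 5 > μ = 0.182, the bound 2/55 is < 1 and informative.)

P[X ≥ 5] ≤ 2/55 ≈ 0.036.


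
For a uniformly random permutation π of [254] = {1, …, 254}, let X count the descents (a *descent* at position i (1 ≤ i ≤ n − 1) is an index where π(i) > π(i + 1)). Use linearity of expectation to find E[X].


Write X = Σ X_I over i = 1, …, 253, with X_I the indicator of one descent.
There are 253 indicators.
For each fixed i, the pair (π(i), π(i+1)) is a uniformly random ordered pair of distinct values from {1, …, 254}; by symmetry P[π(i) > π(i+1)] = 1/2.
By linearity: E[X] = 253 · (1/2) = (254 − 1) · (1/2) = 253/2 ≈ 126.5000.

E[X] = 253/2 = 126.5000.


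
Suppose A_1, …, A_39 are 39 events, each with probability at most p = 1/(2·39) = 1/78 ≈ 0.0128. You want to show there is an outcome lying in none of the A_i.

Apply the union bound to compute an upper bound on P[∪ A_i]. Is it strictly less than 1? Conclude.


Union bound: P[∪_{i=1}^{39} A_i] ≤ Σ_i P[A_i] ≤ 39·p = 39·(1/78) = 1/2.
Numerically: 1/2 ≈ 0.5000.
Is 1/2 < 1? YES.
Since P[∪ A_i] ≤ 1/2 < 1, the complement has P[∩ A_i^c] ≥ 1 − 1/2 = 1/2 > 0, so some outcome avoids every A_i.

39·p = 1/2 ≈ 0.5000; existence CERTIFIED by the union bound.


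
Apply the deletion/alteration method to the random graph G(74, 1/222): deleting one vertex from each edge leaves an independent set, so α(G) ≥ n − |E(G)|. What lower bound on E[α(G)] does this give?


E[|E(G)|] = C(74, 2)·p = 2701 · (1/222) = 73/6.
E[α(G)] ≥ n − E[|E(G)|] = 74 − 73/6 = 371/6.
Numerically: ≈ 61.83333.
(This is only a lower bound; the true E[α(G)] may be larger.)

E[α(G)] ≥ 371/6 ≈ 61.83333.


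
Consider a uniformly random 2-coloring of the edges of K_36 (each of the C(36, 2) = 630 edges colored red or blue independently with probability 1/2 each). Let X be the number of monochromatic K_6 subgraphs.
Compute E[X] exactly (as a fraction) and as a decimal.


Let X = Σ_S X_S over the C(36, 6) = 1947792 subsets S of size 6, where X_S = 1 if the K_6 on S is monochromatic.
For a fixed S, the K_6 on S has C(6, 2) = 15 edges. P[all 15 edges red] = (1/2)^15, and likewise for blue, so P[monochromatic] = 2·(1/2)^15 = 2^{1 − 15} = 1/16384.
Summing: E[X] = C(36, 6) · 2^{1 − 15} = 1947792 · 1/16384 = 121737/1024.
Numerically: E[X] ≈ 118.884.

E[X] = C(36,6)·2^(1−C(6,2)) = 121737/1024 ≈ 118.884.


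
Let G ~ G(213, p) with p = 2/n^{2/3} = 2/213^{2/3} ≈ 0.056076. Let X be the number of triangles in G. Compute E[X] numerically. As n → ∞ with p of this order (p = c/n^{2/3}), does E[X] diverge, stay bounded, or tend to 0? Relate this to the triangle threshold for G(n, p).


Number of potential triangles: C(213, 3) = 1587986.
Each occurs with probability p³ ≈ (0.056076)³ ≈ 1.7633186e-04.
By linearity: E[X] = C(213, 3)·p³ ≈ 1587986 · 1.7633186e-04 ≈ 280.01252.
Since α = 2/3 < 1, p = c/n^{2/3} ≫ 1/n is above the triangle threshold p ~ 1/n. Asymptotically E[X] ~ (c³/6)·n^{3(1−α)} = (2³/6)·n^{1} → ∞; triangles are abundant w.h.p.

E[X] ≈ 280.01252; in regime p = Θ(1/n^{2/3}) E[X] diverges (above the triangle threshold p ~ 1/n).


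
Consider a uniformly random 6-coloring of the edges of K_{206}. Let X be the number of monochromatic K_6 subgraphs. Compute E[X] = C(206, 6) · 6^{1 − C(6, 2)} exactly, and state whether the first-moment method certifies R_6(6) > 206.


E[X] = C(206, 6) · 6^{1 − 15} = 98619368491 · 6^{−14} = 98619368491/78364164096.
As a reduced fraction: E[X] = 98619368491/78364164096 ≈ 1.2584753.
Is E[X] < 1? NO.
Since E[X] ≥ 1, the first-moment bound is inconclusive at n = 206; it does NOT by itself certify R_6(6) > 206.

E[X] = 98619368491/78364164096 ≈ 1.2584753; E[X] ≥ 1; first-moment method inconclusive here.


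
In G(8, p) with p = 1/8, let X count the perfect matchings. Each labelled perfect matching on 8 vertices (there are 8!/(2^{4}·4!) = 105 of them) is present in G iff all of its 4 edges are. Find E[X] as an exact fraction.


K_8 has 8!/(2^{4}·4!) = 105 labelled perfect matchings.
For each such perfect matching H, let X_H = 1 if all 4 edges of H are present in G. Then P[X_H = 1] = p^{4} = (1/8)^{4} = 1/4096.
By linearity: E[X] = Σ_H E[X_H] = 105 · p^{4} = 105 · 1/4096 = 105/4096.
Numerically: E[X] ≈ 0.0256348.

E[X] = 105 · (1/8)^{4} = 105/4096 ≈ 0.0256348.


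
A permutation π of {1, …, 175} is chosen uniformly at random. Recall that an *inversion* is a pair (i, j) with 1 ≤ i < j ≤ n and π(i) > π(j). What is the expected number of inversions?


Write X = Σ X_I over the C(175, 2) = 15225 pairs i < j, with X_I the indicator of one inversion.
There are 15225 indicators.
For each fixed pair i < j, the values π(i) and π(j) are two distinct elements of {1, …, 175} in uniformly random order; by symmetry P[π(i) > π(j)] = 1/2.
By linearity: E[X] = 15225 · (1/2) = C(175, 2) · (1/2) = 15225/2 = 15225/2 ≈ 7612.500000.

E[X] = 15225/2 = 7612.500000.


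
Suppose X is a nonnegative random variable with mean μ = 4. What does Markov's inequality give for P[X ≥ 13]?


μ = E[X] = 4, a = 13.
Markov: P[X ≥ 13] ≤ μ/a = (4)/13 = 4/13.
Numerically: ≈ 0.307692.
(Since a = 13 > μ = 4.000000, the bound 4/13 is < 1 and informative.)

P[X ≥ 13] ≤ 4/13 ≈ 0.307692.


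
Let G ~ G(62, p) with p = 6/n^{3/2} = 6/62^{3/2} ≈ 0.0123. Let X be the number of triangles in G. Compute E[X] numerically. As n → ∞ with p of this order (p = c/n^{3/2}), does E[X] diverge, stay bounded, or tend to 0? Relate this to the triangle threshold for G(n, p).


Number of potential triangles: C(62, 3) = 37820.
Each occurs with probability p³ ≈ (0.0123)³ ≈ 1.85648e-06.
By linearity: E[X] = C(62, 3)·p³ ≈ 37820 · 1.85648e-06 ≈ 0.070.
Since α = 3/2 > 1, p = c/n^{3/2} = o(1/n) is below the triangle threshold p ~ 1/n. Asymptotically E[X] ~ (c³/6)·n^{3(1−α)} = (6³/6)·n^{-1.5} → 0, so by Markov's inequality G has no triangles w.h.p.

E[X] ≈ 0.070; in regime p = Θ(1/n^{3/2}) E[X] tends to 0 (below the triangle threshold p ~ 1/n).


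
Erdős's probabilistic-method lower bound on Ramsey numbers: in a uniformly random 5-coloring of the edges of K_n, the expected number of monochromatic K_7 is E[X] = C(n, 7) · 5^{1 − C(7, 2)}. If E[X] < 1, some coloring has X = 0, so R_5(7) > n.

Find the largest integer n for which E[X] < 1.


We need C(n, 7) · 5^{1 − 21} < 1, i.e. C(n, 7) < 5^{21 − 1} = 95367431640625.
Check values of n near the boundary:
  n = 334: C(334, 7) = 86359460961576; 86359460961576 < 95367431640625? YES
  n = 335: C(335, 7) = 88202498238195; 88202498238195 < 95367431640625? YES
  n = 336: C(336, 7) = 90079147136880; 90079147136880 < 95367431640625? YES
  n = 337: C(337, 7) = 91989916924632; 91989916924632 < 95367431640625? YES
  n = 338: C(338, 7) = 93935323022736; 93935323022736 < 95367431640625? YES
  n = 339: C(339, 7) = 95915887062372; 95915887062372 < 95367431640625? NO
The largest n with C(n, 7) < 95367431640625 is n = 338 (where E[X] = 93935323022736/95367431640625 ≈ 0.985). Hence R_5(7) > 338, i.e. R_5(7) ≥ 339.

Largest n = 338; hence R_5(7) > 338.


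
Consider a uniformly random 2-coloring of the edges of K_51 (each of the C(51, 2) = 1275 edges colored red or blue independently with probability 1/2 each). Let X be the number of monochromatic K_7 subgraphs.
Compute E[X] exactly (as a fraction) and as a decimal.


Let X = Σ_S X_S over the C(51, 7) = 115775100 subsets S of size 7, where X_S = 1 if the K_7 on S is monochromatic.
For a fixed S, the K_7 on S has C(7, 2) = 21 edges. P[all 21 edges red] = (1/2)^21, and likewise for blue, so P[monochromatic] = 2·(1/2)^21 = 2^{1 − 21} = 1/1048576.
By linearity: E[X] = C(51, 7) · 2^{1 − 21} = 115775100 · 1/1048576 = 28943775/262144.
Numerically: E[X] ≈ 110.41174.

E[X] = C(51,7)·2^(1−C(7,2)) = 28943775/262144 ≈ 110.41174.


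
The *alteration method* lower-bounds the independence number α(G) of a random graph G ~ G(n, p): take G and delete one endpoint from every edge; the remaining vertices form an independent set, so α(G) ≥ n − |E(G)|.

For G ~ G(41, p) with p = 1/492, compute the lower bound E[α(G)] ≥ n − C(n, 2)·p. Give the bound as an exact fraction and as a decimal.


E[|E(G)|] = C(41, 2)·p = 820 · (1/492) = 5/3.
E[α(G)] ≥ n − E[|E(G)|] = 41 − 5/3 = 118/3.
Numerically: ≈ 39.3333.
(This is only a lower bound; the true E[α(G)] may be larger.)

E[α(G)] ≥ 118/3 ≈ 39.3333.


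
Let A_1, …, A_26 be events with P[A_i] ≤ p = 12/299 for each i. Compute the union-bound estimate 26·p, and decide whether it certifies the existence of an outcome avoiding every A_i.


Union bound: P[∪_{i=1}^{26} A_i] ≤ Σ_i P[A_i] ≤ 26·p = 26·(12/299) = 24/23.
Numerically: 24/23 ≈ 1.043.
Is 24/23 < 1? NO.
Since the bound 24/23 is ≥ 1, the union bound is uninformative here; it does NOT by itself certify existence.

26·p = 24/23 ≈ 1.043; existence NOT certified by the union bound.


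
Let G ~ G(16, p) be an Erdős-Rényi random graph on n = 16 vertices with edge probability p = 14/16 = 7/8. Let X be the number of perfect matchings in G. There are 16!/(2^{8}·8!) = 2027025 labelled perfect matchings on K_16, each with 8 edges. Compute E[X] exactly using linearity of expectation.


K_16 has 16!/(2^{8}·8!) = 2027025 labelled perfect matchings.
For each such perfect matching H, let X_H = 1 if all 8 edges of H are present in G. Then P[X_H = 1] = p^{8} = (7/8)^{8} = 5764801/16777216.
By linearity: E[X] = Σ_H E[X_H] = 2027025 · p^{8} = 2027025 · 5764801/16777216 = 11685395747025/16777216.
Numerically: E[X] ≈ 6.97e+05.

E[X] = 2027025 · (7/8)^{8} = 11685395747025/16777216 ≈ 6.97e+05.


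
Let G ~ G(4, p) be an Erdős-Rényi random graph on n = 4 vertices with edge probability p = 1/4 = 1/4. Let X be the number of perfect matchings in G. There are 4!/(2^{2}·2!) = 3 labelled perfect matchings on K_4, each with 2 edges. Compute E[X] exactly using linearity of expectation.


K_4 has 4!/(2^{2}·2!) = 3 labelled perfect matchings.
For each such perfect matching H, let X_H = 1 if all 2 edges of H are present in G. Then P[X_H = 1] = p^{2} = (1/4)^{2} = 1/16.
By linearity: E[X] = Σ_H E[X_H] = 3 · p^{2} = 3 · 1/16 = 3/16.
Numerically: E[X] ≈ 0.1875.

E[X] = 3 · (1/4)^{2} = 3/16 ≈ 0.1875.


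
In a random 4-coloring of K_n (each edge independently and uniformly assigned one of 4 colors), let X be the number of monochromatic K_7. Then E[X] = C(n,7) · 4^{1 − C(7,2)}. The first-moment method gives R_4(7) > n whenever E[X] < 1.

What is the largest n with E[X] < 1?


We need C(n, 7) · 4^{1 − 21} < 1, i.e. C(n, 7) < 4^{21 − 1} = 1099511627776.
Check values of n near the boundary:
  n = 175: C(175, 7) = 883208107275; 883208107275 < 1099511627776? YES
  n = 176: C(176, 7) = 919790691600; 919790691600 < 1099511627776? YES
  n = 177: C(177, 7) = 957664425960; 957664425960 < 1099511627776? YES
  n = 178: C(178, 7) = 996867063280; 996867063280 < 1099511627776? YES
  n = 179: C(179, 7) = 1037437234460; 1037437234460 < 1099511627776? YES
  n = 180: C(180, 7) = 1079414463600; 1079414463600 < 1099511627776? YES
  n = 181: C(181, 7) = 1122839183400; 1122839183400 < 1099511627776? NO
  n = 182: C(182, 7) = 1167752750736; 1167752750736 < 1099511627776? NO
The largest n with C(n, 7) < 1099511627776 is n = 180 (where E[X] = 67463403975/68719476736 ≈ 0.981722). Hence R_4(7) > 180, i.e. R_4(7) ≥ 181.

Largest n = 180; hence R_4(7) > 180.


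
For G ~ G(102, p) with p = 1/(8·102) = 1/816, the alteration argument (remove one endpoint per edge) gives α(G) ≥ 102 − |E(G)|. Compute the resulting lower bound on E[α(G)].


E[|E(G)|] = C(102, 2)·p = 5151 · (1/816) = 101/16.
E[α(G)] ≥ n − E[|E(G)|] = 102 − 101/16 = 1531/16.
Numerically: ≈ 95.688.
(This is only a lower bound; the true E[α(G)] may be larger.)

E[α(G)] ≥ 1531/16 ≈ 95.688.


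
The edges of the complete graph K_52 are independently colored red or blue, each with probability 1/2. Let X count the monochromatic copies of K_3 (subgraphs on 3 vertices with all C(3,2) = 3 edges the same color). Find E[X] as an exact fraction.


Let X = Σ_S X_S over the C(52, 3) = 22100 subsets S of size 3, where X_S = 1 if the K_3 on S is monochromatic.
For a fixed S, the K_3 on S has C(3, 2) = 3 edges. P[all 3 edges red] = (1/2)^3, and likewise for blue, so P[monochromatic] = 2·(1/2)^3 = 2^{1 − 3} = 1/4.
By linearity of expectation: E[X] = C(52, 3) · 2^{1 − 3} = 22100 · 1/4 = 5525.
Numerically: E[X] ≈ 5525.00000.

E[X] = C(52,3)·2^(1−C(3,2)) = 5525 ≈ 5525.00000.


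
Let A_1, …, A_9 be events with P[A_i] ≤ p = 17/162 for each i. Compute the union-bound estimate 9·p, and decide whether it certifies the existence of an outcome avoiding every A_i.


Union bound: P[∪_{i=1}^{9} A_i] ≤ Σ_i P[A_i] ≤ 9·p = 9·(17/162) = 17/18.
Numerically: 17/18 ≈ 0.94444.
Is 17/18 < 1? YES.
Since P[∪ A_i] ≤ 17/18 < 1, the complement has P[∩ A_i^c] ≥ 1 − 17/18 = 1/18 > 0, so some outcome avoids every A_i.

9·p = 17/18 ≈ 0.94444; existence CERTIFIED by the union bound.


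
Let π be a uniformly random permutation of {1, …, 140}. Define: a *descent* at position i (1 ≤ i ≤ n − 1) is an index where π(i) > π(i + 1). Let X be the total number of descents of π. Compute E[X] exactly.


Write X = Σ X_I over i = 1, …, 139, with X_I the indicator of one descent.
There are 139 indicators.
For each fixed i, the pair (π(i), π(i+1)) is a uniformly random ordered pair of distinct values from {1, …, 140}; by symmetry P[π(i) > π(i+1)] = 1/2.
By linearity: E[X] = 139 · (1/2) = (140 − 1) · (1/2) = 139/2 ≈ 69.5000.

E[X] = 139/2 = 69.5000.


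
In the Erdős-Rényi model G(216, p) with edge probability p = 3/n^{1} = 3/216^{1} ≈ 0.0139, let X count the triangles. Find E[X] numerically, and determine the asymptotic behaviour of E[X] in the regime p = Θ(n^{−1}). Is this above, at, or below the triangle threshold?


Number of potential triangles: C(216, 3) = 1656360.
Each occurs with probability p³ ≈ (0.0139)³ ≈ 2.67918e-06.
By linearity: E[X] = C(216, 3)·p³ ≈ 1656360 · 2.67918e-06 ≈ 4.438.
Here α = 1, so p = 3/n is exactly at the triangle threshold p ~ 1/n. Asymptotically E[X] → c³/6 = 3³/6 = 9/2 ≈ 4.500, a bounded constant. In this regime the triangle count is asymptotically Poisson(c³/6).

E[X] ≈ 4.438; in regime p = Θ(1/n^{1}) E[X] stays bounded (at the triangle threshold p ~ 1/n).


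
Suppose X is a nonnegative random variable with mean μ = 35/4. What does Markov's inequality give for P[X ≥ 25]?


μ = E[X] = 35/4, a = 25.
Markov: P[X ≥ 25] ≤ μ/a = (35/4)/25 = 7/20.
Numerically: ≈ 0.350000.
(Since a = 25 > μ = 8.750000, the bound 7/20 is < 1 and informative.)

P[X ≥ 25] ≤ 7/20 ≈ 0.350000.


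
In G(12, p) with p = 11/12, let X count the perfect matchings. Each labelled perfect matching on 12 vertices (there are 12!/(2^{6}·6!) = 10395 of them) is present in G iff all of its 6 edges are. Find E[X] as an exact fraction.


K_12 has 12!/(2^{6}·6!) = 10395 labelled perfect matchings.
For each such perfect matching H, let X_H = 1 if all 6 edges of H are present in G. Then P[X_H = 1] = p^{6} = (11/12)^{6} = 1771561/2985984.
By linearity: E[X] = Σ_H E[X_H] = 10395 · p^{6} = 10395 · 1771561/2985984 = 682050985/110592.
Numerically: E[X] ≈ 6.17e+03.

E[X] = 10395 · (11/12)^{6} = 682050985/110592 ≈ 6.17e+03.


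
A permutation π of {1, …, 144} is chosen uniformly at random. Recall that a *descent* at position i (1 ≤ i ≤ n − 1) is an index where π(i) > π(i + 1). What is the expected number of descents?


Write X = Σ X_I over i = 1, …, 143, with X_I the indicator of one descent.
There are 143 indicators.
For each fixed i, the pair (π(i), π(i+1)) is a uniformly random ordered pair of distinct values from {1, …, 144}; by symmetry P[π(i) > π(i+1)] = 1/2.
By linearity: E[X] = 143 · (1/2) = (144 − 1) · (1/2) = 143/2 ≈ 71.5000.

E[X] = 143/2 = 71.5000.


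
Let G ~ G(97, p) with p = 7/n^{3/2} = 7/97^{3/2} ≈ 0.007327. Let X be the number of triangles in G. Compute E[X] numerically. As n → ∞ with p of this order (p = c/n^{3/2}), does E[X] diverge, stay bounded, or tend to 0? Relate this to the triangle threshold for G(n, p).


Number of potential triangles: C(97, 3) = 147440.
Each occurs with probability p³ ≈ (0.007327)³ ≈ 3.933882e-07.
By linearity: E[X] = C(97, 3)·p³ ≈ 147440 · 3.933882e-07 ≈ 0.0580.
Since α = 3/2 > 1, p = c/n^{3/2} = o(1/n) is below the triangle threshold p ~ 1/n. Asymptotically E[X] ~ (c³/6)·n^{3(1−α)} = (7³/6)·n^{-1.5} → 0, so by Markov's inequality G has no triangles w.h.p.

E[X] ≈ 0.0580; in regime p = Θ(1/n^{3/2}) E[X] tends to 0 (below the triangle threshold p ~ 1/n).


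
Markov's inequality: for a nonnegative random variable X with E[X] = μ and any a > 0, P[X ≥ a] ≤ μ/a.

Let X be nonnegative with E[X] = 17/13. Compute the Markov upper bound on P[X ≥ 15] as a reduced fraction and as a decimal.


μ = E[X] = 17/13, a = 15.
Markov: P[X ≥ 15] ≤ μ/a = (17/13)/15 = 17/195.
Numerically: ≈ 0.087.
(Since a = 15 > μ = 1.308, the bound 17/195 is < 1 and informative.)

P[X ≥ 15] ≤ 17/195 ≈ 0.087.


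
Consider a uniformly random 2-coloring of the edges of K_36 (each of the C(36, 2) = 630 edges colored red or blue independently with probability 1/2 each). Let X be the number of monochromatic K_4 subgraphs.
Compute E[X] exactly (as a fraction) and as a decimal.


Let X = Σ_S X_S over the C(36, 4) = 58905 subsets S of size 4, where X_S = 1 if the K_4 on S is monochromatic.
For a fixed S, the K_4 on S has C(4, 2) = 6 edges. P[all 6 edges red] = (1/2)^6, and likewise for blue, so P[monochromatic] = 2·(1/2)^6 = 2^{1 − 6} = 1/32.
By linearity: E[X] = C(36, 4) · 2^{1 − 6} = 58905 · 1/32 = 58905/32.
Numerically: E[X] ≈ 1840.7812.

E[X] = C(36,4)·2^(1−C(4,2)) = 58905/32 ≈ 1840.7812.


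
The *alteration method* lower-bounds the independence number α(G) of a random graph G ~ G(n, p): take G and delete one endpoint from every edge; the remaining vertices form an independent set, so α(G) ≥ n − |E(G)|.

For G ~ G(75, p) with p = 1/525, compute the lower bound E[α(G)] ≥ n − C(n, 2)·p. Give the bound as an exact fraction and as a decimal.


E[|E(G)|] = C(75, 2)·p = 2775 · (1/525) = 37/7.
E[α(G)] ≥ n − E[|E(G)|] = 75 − 37/7 = 488/7.
Numerically: ≈ 69.714286.
(This is only a lower bound; the true E[α(G)] may be larger.)

E[α(G)] ≥ 488/7 ≈ 69.714286.


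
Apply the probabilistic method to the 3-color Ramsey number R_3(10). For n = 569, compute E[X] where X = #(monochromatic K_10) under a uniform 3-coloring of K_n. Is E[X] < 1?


E[X] = C(569, 10) · 3^{1 − 45} = 905357721286137524328 · 3^{−44} = 905357721286137524328/984770902183611232881.
As a reduced fraction: E[X] = 100595302365126391592/109418989131512359209 ≈ 0.919359.
Is E[X] < 1? YES.
Since E[X] < 1, there exists a 3-coloring of K_{569} with no monochromatic K_10; hence R_3(10) > 569.

E[X] = 100595302365126391592/109418989131512359209 ≈ 0.919359; E[X] < 1, so R_3(10) > 569.


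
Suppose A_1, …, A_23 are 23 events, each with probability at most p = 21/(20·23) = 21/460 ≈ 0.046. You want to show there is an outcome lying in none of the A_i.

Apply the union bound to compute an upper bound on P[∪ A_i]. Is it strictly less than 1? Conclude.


Union bound: P[∪_{i=1}^{23} A_i] ≤ Σ_i P[A_i] ≤ 23·p = 23·(21/460) = 21/20.
Numerically: 21/20 ≈ 1.050.
Is 21/20 < 1? NO.
Since the bound 21/20 is ≥ 1, the union bound is uninformative here; it does NOT by itself certify existence.

23·p = 21/20 ≈ 1.050; existence NOT certified by the union bound.


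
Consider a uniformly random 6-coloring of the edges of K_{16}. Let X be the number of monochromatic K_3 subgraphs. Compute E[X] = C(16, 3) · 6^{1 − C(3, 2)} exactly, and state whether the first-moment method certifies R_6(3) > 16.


E[X] = C(16, 3) · 6^{1 − 3} = 560 · 6^{−2} = 560/36.
As a reduced fraction: E[X] = 140/9 ≈ 15.555556.
Is E[X] < 1? NO.
Since E[X] ≥ 1, the first-moment bound is inconclusive at n = 16; it does NOT by itself certify R_6(3) > 16.

E[X] = 140/9 ≈ 15.555556; E[X] ≥ 1; first-moment method inconclusive here.


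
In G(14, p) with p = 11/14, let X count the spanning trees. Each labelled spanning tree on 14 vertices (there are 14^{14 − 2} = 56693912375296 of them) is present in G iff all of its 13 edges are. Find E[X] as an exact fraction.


K_14 has 14^{14 − 2} = 56693912375296 labelled spanning trees.
For each such spanning tree H, let X_H = 1 if all 13 edges of H are present in G. Then P[X_H = 1] = p^{13} = (11/14)^{13} = 34522712143931/793714773254144.
By linearity: E[X] = Σ_H E[X_H] = 56693912375296 · p^{13} = 56693912375296 · 34522712143931/793714773254144 = 34522712143931/14.
Numerically: E[X] ≈ 2.46591e+12.

E[X] = 56693912375296 · (11/14)^{13} = 34522712143931/14 ≈ 2.46591e+12.


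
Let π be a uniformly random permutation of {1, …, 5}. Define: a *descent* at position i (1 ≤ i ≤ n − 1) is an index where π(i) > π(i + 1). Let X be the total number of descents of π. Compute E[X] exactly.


Write X = Σ X_I over i = 1, …, 4, with X_I the indicator of one descent.
There are 4 indicators.
For each fixed i, the pair (π(i), π(i+1)) is a uniformly random ordered pair of distinct values from {1, …, 5}; by symmetry P[π(i) > π(i+1)] = 1/2.
By linearity: E[X] = 4 · (1/2) = (5 − 1) · (1/2) = 2 ≈ 2.00000.

E[X] = 2 = 2.00000.


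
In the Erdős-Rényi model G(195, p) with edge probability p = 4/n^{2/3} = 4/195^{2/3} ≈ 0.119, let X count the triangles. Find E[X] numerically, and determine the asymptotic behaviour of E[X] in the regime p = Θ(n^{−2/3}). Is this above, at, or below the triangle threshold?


Number of potential triangles: C(195, 3) = 1216865.
Each occurs with probability p³ ≈ (0.119)³ ≈ 1.68310e-03.
By linearity: E[X] = C(195, 3)·p³ ≈ 1216865 · 1.68310e-03 ≈ 2048.109.
Since α = 2/3 < 1, p = c/n^{2/3} ≫ 1/n is above the triangle threshold p ~ 1/n. Asymptotically E[X] ~ (c³/6)·n^{3(1−α)} = (4³/6)·n^{1} → ∞; triangles are abundant w.h.p.

E[X] ≈ 2048.109; in regime p = Θ(1/n^{2/3}) E[X] diverges (above the triangle threshold p ~ 1/n).


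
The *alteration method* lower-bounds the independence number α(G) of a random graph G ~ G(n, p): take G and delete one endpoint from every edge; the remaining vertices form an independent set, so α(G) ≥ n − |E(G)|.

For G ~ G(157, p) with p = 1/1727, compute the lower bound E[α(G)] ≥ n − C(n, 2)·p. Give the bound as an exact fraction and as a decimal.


E[|E(G)|] = C(157, 2)·p = 12246 · (1/1727) = 78/11.
E[α(G)] ≥ n − E[|E(G)|] = 157 − 78/11 = 1649/11.
Numerically: ≈ 149.909.
(This is only a lower bound; the true E[α(G)] may be larger.)

E[α(G)] ≥ 1649/11 ≈ 149.909.


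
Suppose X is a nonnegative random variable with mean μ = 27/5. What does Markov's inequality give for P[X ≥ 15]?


μ = E[X] = 27/5, a = 15.
Markov: P[X ≥ 15] ≤ μ/a = (27/5)/15 = 9/25.
Numerically: ≈ 0.360000.
(Since a = 15 > μ = 5.400000, the bound 9/25 is < 1 and informative.)

P[X ≥ 15] ≤ 9/25 ≈ 0.360000.


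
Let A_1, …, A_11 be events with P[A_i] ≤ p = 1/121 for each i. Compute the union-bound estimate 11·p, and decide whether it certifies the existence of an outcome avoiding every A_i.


Union bound: P[∪_{i=1}^{11} A_i] ≤ Σ_i P[A_i] ≤ 11·p = 11·(1/121) = 1/11.
Numerically: 1/11 ≈ 0.090909.
Is 1/11 < 1? YES.
Since P[∪ A_i] ≤ 1/11 < 1, the complement has P[∩ A_i^c] ≥ 1 − 1/11 = 10/11 > 0, so some outcome avoids every A_i.

11·p = 1/11 ≈ 0.090909; existence CERTIFIED by the union bound.


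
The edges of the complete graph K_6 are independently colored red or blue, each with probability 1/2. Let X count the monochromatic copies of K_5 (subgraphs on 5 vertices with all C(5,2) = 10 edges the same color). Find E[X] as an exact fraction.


Let X = Σ_S X_S over the C(6, 5) = 6 subsets S of size 5, where X_S = 1 if the K_5 on S is monochromatic.
For a fixed S, the K_5 on S has C(5, 2) = 10 edges. P[all 10 edges red] = (1/2)^10, and likewise for blue, so P[monochromatic] = 2·(1/2)^10 = 2^{1 − 10} = 1/512.
By linearity of expectation: E[X] = C(6, 5) · 2^{1 − 10} = 6 · 1/512 = 3/256.
Numerically: E[X] ≈ 0.011719.

E[X] = C(6,5)·2^(1−C(5,2)) = 3/256 ≈ 0.011719.


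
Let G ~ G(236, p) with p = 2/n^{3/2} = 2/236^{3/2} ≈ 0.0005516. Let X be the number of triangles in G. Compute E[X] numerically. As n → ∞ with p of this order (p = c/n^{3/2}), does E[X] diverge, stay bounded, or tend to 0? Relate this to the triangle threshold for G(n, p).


Number of potential triangles: C(236, 3) = 2162940.
Each occurs with probability p³ ≈ (0.0005516)³ ≈ 1.678750e-10.
By linearity: E[X] = C(236, 3)·p³ ≈ 2162940 · 1.678750e-10 ≈ 0.0004.
Since α = 3/2 > 1, p = c/n^{3/2} = o(1/n) is below the triangle threshold p ~ 1/n. Asymptotically E[X] ~ (c³/6)·n^{3(1−α)} = (2³/6)·n^{-1.5} → 0, so by Markov's inequality G has no triangles w.h.p.

E[X] ≈ 0.0004; in regime p = Θ(1/n^{3/2}) E[X] tends to 0 (below the triangle threshold p ~ 1/n).


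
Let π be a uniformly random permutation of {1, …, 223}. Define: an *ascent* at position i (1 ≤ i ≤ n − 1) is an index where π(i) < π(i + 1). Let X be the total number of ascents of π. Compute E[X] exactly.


Write X = Σ X_I over i = 1, …, 222, with X_I the indicator of one ascent.
There are 222 indicators.
For each fixed i, the pair (π(i), π(i+1)) is a uniformly random ordered pair of distinct values from {1, …, 223}; by symmetry P[π(i) < π(i+1)] = 1/2.
By linearity: E[X] = 222 · (1/2) = (223 − 1) · (1/2) = 111 ≈ 111.00000.

E[X] = 111 = 111.00000.


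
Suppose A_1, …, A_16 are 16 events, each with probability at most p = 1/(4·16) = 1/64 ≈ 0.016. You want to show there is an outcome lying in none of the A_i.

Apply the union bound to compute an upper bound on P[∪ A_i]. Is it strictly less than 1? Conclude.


Union bound: P[∪_{i=1}^{16} A_i] ≤ Σ_i P[A_i] ≤ 16·p = 16·(1/64) = 1/4.
Numerically: 1/4 ≈ 0.250.
Is 1/4 < 1? YES.
Since P[∪ A_i] ≤ 1/4 < 1, the complement has P[∩ A_i^c] ≥ 1 − 1/4 = 3/4 > 0, so some outcome avoids every A_i.

16·p = 1/4 ≈ 0.250; existence CERTIFIED by the union bound.


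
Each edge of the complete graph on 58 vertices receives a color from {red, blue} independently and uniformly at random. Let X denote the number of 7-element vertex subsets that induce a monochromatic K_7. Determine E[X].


Let X = Σ_S X_S over the C(58, 7) = 300674088 subsets S of size 7, where X_S = 1 if the K_7 on S is monochromatic.
For a fixed S, the K_7 on S has C(7, 2) = 21 edges. P[all 21 edges red] = (1/2)^21, and likewise for blue, so P[monochromatic] = 2·(1/2)^21 = 2^{1 − 21} = 1/1048576.
By linearity: E[X] = C(58, 7) · 2^{1 − 21} = 300674088 · 1/1048576 = 37584261/131072.
Numerically: E[X] ≈ 286.74516.

E[X] = C(58,7)·2^(1−C(7,2)) = 37584261/131072 ≈ 286.74516.


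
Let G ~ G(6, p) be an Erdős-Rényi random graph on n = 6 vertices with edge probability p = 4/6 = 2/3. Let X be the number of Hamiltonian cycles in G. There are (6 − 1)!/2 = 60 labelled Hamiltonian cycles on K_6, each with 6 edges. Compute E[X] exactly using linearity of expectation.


K_6 has (6 − 1)!/2 = 60 labelled Hamiltonian cycles.
For each such Hamiltonian cycle H, let X_H = 1 if all 6 edges of H are present in G. Then P[X_H = 1] = p^{6} = (2/3)^{6} = 64/729.
By linearity of expectation: E[X] = Σ_H E[X_H] = 60 · p^{6} = 60 · 64/729 = 1280/243.
Numerically: E[X] ≈ 5.27.

E[X] = 60 · (2/3)^{6} = 1280/243 ≈ 5.27.


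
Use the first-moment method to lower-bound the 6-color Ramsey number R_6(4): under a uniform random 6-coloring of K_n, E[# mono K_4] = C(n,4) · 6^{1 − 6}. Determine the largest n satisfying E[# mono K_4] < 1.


We need C(n, 4) · 6^{1 − 6} < 1, i.e. C(n, 4) < 6^{6 − 1} = 7776.
Check values of n near the boundary:
  n = 16: C(16, 4) = 1820; 1820 < 7776? YES
  n = 17: C(17, 4) = 2380; 2380 < 7776? YES
  n = 18: C(18, 4) = 3060; 3060 < 7776? YES
  n = 19: C(19, 4) = 3876; 3876 < 7776? YES
  n = 20: C(20, 4) = 4845; 4845 < 7776? YES
  n = 21: C(21, 4) = 5985; 5985 < 7776? YES
  n = 22: C(22, 4) = 7315; 7315 < 7776? YES
  n = 23: C(23, 4) = 8855; 8855 < 7776? NO
  n = 24: C(24, 4) = 10626; 10626 < 7776? NO
  n = 25: C(25, 4) = 12650; 12650 < 7776? NO
The largest n with C(n, 4) < 7776 is n = 22 (where E[X] = 7315/7776 ≈ 0.940715). Hence R_6(4) > 22, i.e. R_6(4) ≥ 23.

Largest n = 22; hence R_6(4) > 22.
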